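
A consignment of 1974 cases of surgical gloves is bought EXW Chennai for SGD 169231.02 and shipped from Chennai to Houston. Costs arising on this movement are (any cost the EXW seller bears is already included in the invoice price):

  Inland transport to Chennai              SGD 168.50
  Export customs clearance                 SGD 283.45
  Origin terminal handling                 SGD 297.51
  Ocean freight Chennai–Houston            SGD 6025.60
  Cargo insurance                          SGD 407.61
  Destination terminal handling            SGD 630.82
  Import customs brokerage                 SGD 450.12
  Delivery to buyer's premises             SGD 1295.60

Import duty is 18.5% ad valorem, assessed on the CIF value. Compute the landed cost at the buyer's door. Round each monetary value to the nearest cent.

EXW: the seller makes goods available at their premises; the buyer bears all onward costs.
CIF value = EXW price + inland to port + export clearance + origin terminal + freight + insurance = 169231.02 + 168.50 + 283.45 + 297.51 + 6025.60 + 407.61 = 176413.69
Import duty = 176413.69 × 18.5% = 32636.53
Buyer bears: inland to port 168.50 + export clearance 283.45 + origin terminal 297.51 + freight 6025.60 + insurance 407.61 + destination terminal 630.82 + brokerage 450.12 + delivery 1295.60 + duty 32636.53 = 42195.74
Landed cost = invoice 169231.02 + 42195.74 = 211426.76

Total landed cost: SGD 211426.76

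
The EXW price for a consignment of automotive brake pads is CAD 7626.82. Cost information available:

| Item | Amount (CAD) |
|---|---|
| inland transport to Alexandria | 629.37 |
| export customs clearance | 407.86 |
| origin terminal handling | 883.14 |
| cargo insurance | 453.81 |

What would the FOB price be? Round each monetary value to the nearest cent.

Not relevant to the conversion: insurance — on the buyer under both terms; not part of either seller's price.
From EXW to FOB, the seller additionally bears: inland to port, export clearance, origin terminal.
FOB price = 7626.82 + 629.37 + 407.86 + 883.14 = 9547.19

FOB price: CAD 9547.19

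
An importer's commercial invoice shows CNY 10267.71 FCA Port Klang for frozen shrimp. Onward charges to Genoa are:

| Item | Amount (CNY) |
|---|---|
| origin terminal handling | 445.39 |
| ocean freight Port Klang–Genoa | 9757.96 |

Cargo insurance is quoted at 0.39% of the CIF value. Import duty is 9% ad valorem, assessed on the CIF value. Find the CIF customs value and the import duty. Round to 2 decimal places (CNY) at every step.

CIF value: CNY 20551.21; import duty: CNY 1849.61

Let C be the CIF value. C = FCA price + pre-shipment costs + freight + 0.39% × C
C − 0.39% × C = 10267.71 + 445.39 + 9757.96
0.9961 × C = 20471.06
C = 20471.06 / 0.9961 = 20551.21
Insurance premium = 0.39% × 20551.21 = 80.15
Import duty = 20551.21 × 9% = 1849.61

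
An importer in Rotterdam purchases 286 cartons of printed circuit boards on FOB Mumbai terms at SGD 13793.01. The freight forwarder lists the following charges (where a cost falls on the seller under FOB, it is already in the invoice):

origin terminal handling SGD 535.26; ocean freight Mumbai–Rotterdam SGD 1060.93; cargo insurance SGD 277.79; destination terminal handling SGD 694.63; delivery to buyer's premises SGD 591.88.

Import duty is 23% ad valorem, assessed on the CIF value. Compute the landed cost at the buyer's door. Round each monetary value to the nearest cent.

FOB: the seller bears costs until goods are on board at the origin port; the buyer bears freight, insurance and all costs thereafter.
Already in the invoice (seller's account under FOB): origin terminal — exclude.
CIF value = FOB price + freight + insurance = 13793.01 + 1060.93 + 277.79 = 15131.73
Import duty = 15131.73 × 23% = 3480.30
Buyer bears: freight 1060.93 + insurance 277.79 + destination terminal 694.63 + delivery 591.88 + duty 3480.30 = 6105.53
Landed cost = invoice 13793.01 + 6105.53 = 19898.54

Total landed cost: SGD 19898.54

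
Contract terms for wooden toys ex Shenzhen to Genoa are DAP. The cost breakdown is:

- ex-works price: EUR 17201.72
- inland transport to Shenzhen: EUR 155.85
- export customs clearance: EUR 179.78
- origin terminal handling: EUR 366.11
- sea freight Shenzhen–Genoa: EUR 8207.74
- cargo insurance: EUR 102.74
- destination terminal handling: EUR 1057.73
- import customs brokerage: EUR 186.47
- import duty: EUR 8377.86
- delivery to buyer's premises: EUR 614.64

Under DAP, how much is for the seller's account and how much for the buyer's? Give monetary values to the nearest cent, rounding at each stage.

DAP: the seller bears all costs to the named destination except import duty and clearance.
Seller's account: goods 17201.72 + inland to port 155.85 + export clearance 179.78 + origin terminal 366.11 + freight 8207.74 + insurance 102.74 + destination terminal 1057.73 + delivery 614.64 = 27886.31
Buyer's account: brokerage 186.47 + duty 8377.86 = 8564.33

Seller: EUR 27886.31; buyer: EUR 8564.33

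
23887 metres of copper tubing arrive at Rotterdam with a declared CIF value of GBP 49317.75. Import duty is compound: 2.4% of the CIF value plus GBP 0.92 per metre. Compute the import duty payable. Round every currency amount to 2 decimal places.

Ad valorem component: 49317.75 × 2.4% = 1183.63
Specific component: 23887 × 0.92 = 21976.04
Import duty = 1183.63 + 21976.04 = 23159.67

Import duty: GBP 23159.67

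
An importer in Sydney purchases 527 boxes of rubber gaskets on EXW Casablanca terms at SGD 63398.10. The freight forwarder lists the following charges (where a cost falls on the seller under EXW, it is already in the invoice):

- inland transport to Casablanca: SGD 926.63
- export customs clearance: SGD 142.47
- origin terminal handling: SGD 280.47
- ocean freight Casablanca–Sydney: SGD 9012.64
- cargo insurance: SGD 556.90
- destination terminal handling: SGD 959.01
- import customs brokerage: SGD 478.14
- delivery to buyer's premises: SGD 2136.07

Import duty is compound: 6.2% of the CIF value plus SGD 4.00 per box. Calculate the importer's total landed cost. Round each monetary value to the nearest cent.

EXW: the seller makes goods available at their premises; the buyer bears all onward costs.
CIF value = EXW price + inland to port + export clearance + origin terminal + freight + insurance = 63398.10 + 926.63 + 142.47 + 280.47 + 9012.64 + 556.90 = 74317.21
Ad valorem component: 74317.21 × 6.2% = 4607.67
Specific component: 527 × 4.00 = 2108.00
Import duty = 4607.67 + 2108.00 = 6715.67
Buyer bears: inland to port 926.63 + export clearance 142.47 + origin terminal 280.47 + freight 9012.64 + insurance 556.90 + destination terminal 959.01 + brokerage 478.14 + delivery 2136.07 + duty 6715.67 = 21208.00
Landed cost = invoice 63398.10 + 21208.00 = 84606.10

Total landed cost: SGD 84606.10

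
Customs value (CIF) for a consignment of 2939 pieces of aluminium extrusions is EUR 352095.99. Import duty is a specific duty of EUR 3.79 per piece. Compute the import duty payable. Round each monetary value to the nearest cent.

Import duty = 2939 × 3.79 = 11138.81

Import duty: EUR 11138.81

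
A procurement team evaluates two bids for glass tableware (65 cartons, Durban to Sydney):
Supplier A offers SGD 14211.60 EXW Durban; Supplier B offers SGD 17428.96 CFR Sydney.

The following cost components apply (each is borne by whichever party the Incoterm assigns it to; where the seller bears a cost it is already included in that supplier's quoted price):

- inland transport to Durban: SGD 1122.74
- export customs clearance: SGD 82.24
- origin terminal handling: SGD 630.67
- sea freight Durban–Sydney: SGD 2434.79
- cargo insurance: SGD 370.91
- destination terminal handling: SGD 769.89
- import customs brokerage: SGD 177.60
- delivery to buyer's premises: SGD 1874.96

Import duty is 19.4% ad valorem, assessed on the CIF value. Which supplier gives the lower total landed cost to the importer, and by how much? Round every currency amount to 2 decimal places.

Supplier B is cheaper by SGD 1257.38

Supplier A (EXW):
CIF value = EXW price + inland to port + export clearance + origin terminal + freight + insurance = 14211.60 + 1122.74 + 82.24 + 630.67 + 2434.79 + 370.91 = 18852.95
Import duty = 18852.95 × 19.4% = 3657.47
Buyer bears (A): 1122.74 + 82.24 + 630.67 + 2434.79 + 370.91 + 769.89 + 177.60 + 1874.96 = 7463.80
Landed cost (A) = invoice 14211.60 + 7463.80 + duty 3657.47 = 25332.87
Supplier B (CFR):
CIF value = CFR price + insurance = 17428.96 + 370.91 = 17799.87
Import duty = 17799.87 × 19.4% = 3453.17
Buyer bears (B): 370.91 + 769.89 + 177.60 + 1874.96 = 3193.36
Landed cost (B) = invoice 17428.96 + 3193.36 + duty 3453.17 = 24075.49
Difference = |25332.87 − 24075.49| = 1257.38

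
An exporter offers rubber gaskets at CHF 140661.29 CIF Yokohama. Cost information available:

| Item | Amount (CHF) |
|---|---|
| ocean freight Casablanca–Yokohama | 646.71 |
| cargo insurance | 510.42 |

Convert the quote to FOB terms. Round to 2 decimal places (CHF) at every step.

From CIF to FOB, the seller no longer bears: freight, insurance.
FOB price = 140661.29 − 646.71 − 510.42 = 139504.16

FOB price: CHF 139504.16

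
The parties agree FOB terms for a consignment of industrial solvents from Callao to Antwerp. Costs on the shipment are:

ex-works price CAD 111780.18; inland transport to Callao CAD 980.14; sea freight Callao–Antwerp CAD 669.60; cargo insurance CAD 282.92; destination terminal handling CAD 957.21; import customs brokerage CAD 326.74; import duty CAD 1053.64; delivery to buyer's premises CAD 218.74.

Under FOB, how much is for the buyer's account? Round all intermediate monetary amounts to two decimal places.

FOB: the seller bears costs until goods are on board at the origin port; the buyer bears freight, insurance and all costs thereafter.
Seller's account: goods 111780.18 + inland to port 980.14 = 112760.32
Buyer's account: freight 669.60 + insurance 282.92 + destination terminal 957.21 + brokerage 326.74 + duty 1053.64 + delivery 218.74 = 3508.85

Buyer's account: CAD 3508.85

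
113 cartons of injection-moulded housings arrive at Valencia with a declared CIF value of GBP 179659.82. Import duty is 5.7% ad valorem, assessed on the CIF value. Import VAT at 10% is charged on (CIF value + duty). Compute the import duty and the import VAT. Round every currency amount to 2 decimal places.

Import duty: GBP 10240.61; import VAT: GBP 18990.04

Import duty = 179659.82 × 5.7% = 10240.61
VAT base = CIF + duty = 179659.82 + 10240.61 = 189900.43
Import VAT = 189900.43 × 10% = 18990.04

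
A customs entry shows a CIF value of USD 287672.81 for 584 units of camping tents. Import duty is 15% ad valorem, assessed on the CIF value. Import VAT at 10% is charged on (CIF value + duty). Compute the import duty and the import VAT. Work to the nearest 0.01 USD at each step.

Import duty = 287672.81 × 15% = 43150.92
VAT base = CIF + duty = 287672.81 + 43150.92 = 330823.73
Import VAT = 330823.73 × 10% = 33082.37

Import duty: USD 43150.92; import VAT: USD 33082.37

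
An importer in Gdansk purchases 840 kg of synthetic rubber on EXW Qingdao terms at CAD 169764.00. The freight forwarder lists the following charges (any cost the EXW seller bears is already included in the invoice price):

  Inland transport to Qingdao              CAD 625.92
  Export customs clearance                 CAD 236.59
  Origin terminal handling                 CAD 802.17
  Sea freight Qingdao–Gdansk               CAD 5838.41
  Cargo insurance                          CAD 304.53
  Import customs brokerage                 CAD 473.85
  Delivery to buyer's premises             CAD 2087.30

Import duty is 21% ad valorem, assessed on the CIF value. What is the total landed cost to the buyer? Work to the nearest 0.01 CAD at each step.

Total landed cost: CAD 217422.81

EXW: the seller makes goods available at their premises; the buyer bears all onward costs.
CIF value = EXW price + inland to port + export clearance + origin terminal + freight + insurance = 169764.00 + 625.92 + 236.59 + 802.17 + 5838.41 + 304.53 = 177571.62
Import duty = 177571.62 × 21% = 37290.04
Buyer bears: inland to port 625.92 + export clearance 236.59 + origin terminal 802.17 + freight 5838.41 + insurance 304.53 + brokerage 473.85 + delivery 2087.30 + duty 37290.04 = 47658.81
Landed cost = invoice 169764.00 + 47658.81 = 217422.81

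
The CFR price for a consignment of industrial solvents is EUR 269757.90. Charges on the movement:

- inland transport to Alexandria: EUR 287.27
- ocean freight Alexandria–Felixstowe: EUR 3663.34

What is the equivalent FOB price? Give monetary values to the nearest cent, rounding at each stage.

FOB price: EUR 266094.56

Not relevant to the conversion: inland to port — on the seller under both CFR and FOB; already in the CFR price and stays in the FOB price.
From CFR to FOB, the seller no longer bears: freight.
FOB price = 269757.90 − 3663.34 = 266094.56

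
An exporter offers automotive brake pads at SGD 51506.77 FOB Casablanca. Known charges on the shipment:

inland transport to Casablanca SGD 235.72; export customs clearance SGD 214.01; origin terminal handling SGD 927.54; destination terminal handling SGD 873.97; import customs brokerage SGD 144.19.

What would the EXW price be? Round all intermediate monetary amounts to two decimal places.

Not relevant to the conversion: destination terminal, brokerage — on the buyer under both terms; not part of either seller's price.
From FOB to EXW, the seller no longer bears: inland to port, export clearance, origin terminal.
EXW price = 51506.77 − 235.72 − 214.01 − 927.54 = 50129.50

EXW price: SGD 50129.50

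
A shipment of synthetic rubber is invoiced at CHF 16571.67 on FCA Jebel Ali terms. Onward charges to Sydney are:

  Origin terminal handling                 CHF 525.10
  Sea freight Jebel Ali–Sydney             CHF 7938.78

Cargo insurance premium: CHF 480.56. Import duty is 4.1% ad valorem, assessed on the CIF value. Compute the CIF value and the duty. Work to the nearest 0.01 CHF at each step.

CIF value: CHF 25516.11; import duty: CHF 1046.16

CIF = FCA price + pre-shipment costs + freight + insurance
CIF = 16571.67 + 525.10 + 7938.78 + 480.56 = 25516.11
Import duty = 25516.11 × 4.1% = 1046.16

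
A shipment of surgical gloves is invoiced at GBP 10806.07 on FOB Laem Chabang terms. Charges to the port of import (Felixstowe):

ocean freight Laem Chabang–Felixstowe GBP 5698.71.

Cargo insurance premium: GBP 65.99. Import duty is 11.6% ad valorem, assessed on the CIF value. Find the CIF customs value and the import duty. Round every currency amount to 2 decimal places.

CIF = FOB price + freight + insurance
CIF = 10806.07 + 5698.71 + 65.99 = 16570.77
Import duty = 16570.77 × 11.6% = 1922.21

CIF value: GBP 16570.77; import duty: GBP 1922.21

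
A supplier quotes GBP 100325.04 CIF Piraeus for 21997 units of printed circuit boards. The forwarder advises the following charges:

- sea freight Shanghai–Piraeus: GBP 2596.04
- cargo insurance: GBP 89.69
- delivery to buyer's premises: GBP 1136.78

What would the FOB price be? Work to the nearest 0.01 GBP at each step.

FOB price: GBP 97639.31

Not relevant to the conversion: delivery — on the buyer under both terms; not part of either seller's price.
From CIF to FOB, the seller no longer bears: freight, insurance.
FOB price = 100325.04 − 2596.04 − 89.69 = 97639.31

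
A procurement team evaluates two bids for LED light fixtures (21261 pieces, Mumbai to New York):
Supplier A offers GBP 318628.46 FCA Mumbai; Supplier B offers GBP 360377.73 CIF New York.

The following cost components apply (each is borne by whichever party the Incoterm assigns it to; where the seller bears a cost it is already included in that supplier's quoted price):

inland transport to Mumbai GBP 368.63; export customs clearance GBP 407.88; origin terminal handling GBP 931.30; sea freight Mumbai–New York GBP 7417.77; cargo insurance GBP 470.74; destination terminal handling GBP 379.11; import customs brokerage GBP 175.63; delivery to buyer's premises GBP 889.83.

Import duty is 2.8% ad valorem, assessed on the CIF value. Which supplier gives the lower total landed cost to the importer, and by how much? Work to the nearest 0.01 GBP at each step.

Supplier A is cheaper by GBP 33851.49

Supplier A (FCA):
CIF value = FCA price + origin terminal + freight + insurance = 318628.46 + 931.30 + 7417.77 + 470.74 = 327448.27
Import duty = 327448.27 × 2.8% = 9168.55
Buyer bears (A): 931.30 + 7417.77 + 470.74 + 379.11 + 175.63 + 889.83 = 10264.38
Landed cost (A) = invoice 318628.46 + 10264.38 + duty 9168.55 = 338061.39
Supplier B (CIF):
The CIF price already equals the CIF value: 360377.73
Import duty = 360377.73 × 2.8% = 10090.58
Buyer bears (B): 379.11 + 175.63 + 889.83 = 1444.57
Landed cost (B) = invoice 360377.73 + 1444.57 + duty 10090.58 = 371912.88
Difference = |338061.39 − 371912.88| = 33851.49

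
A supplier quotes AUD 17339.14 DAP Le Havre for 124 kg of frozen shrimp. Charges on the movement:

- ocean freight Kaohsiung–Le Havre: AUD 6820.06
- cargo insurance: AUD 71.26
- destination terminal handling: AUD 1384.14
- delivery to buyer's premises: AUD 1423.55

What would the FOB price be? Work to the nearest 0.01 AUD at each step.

From DAP to FOB, the seller no longer bears: freight, insurance, destination terminal, delivery.
FOB price = 17339.14 − 6820.06 − 71.26 − 1384.14 − 1423.55 = 7640.13

FOB price: AUD 7640.13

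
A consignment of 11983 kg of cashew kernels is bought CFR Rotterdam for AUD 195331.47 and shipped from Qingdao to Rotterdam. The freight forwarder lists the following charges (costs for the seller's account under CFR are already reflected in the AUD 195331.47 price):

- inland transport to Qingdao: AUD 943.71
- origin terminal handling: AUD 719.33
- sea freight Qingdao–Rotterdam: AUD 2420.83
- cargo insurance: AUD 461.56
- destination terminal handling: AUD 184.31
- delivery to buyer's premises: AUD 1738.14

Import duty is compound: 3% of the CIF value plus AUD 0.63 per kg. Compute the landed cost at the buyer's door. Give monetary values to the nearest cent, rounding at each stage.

Total landed cost: AUD 211138.56

CFR: the seller pays costs through ocean freight to the destination port, but not insurance.
Already in the invoice (seller's account under CFR): inland to port, origin terminal, freight — exclude.
CIF value = CFR price + insurance = 195331.47 + 461.56 = 195793.03
Ad valorem component: 195793.03 × 3% = 5873.79
Specific component: 11983 × 0.63 = 7549.29
Import duty = 5873.79 + 7549.29 = 13423.08
Buyer bears: insurance 461.56 + destination terminal 184.31 + delivery 1738.14 + duty 13423.08 = 15807.09
Landed cost = invoice 195331.47 + 15807.09 = 211138.56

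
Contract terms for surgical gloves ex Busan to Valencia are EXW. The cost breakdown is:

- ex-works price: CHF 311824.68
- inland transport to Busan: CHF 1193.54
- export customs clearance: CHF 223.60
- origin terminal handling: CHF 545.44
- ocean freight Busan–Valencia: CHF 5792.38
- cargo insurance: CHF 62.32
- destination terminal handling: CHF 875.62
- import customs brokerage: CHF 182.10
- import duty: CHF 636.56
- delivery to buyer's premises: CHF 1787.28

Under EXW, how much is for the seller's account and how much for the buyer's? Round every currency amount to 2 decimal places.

Seller: CHF 311824.68; buyer: CHF 11298.84

EXW: the seller makes goods available at their premises; the buyer bears all onward costs.
Seller's account: goods 311824.68 = 311824.68
Buyer's account: inland to port 1193.54 + export clearance 223.60 + origin terminal 545.44 + freight 5792.38 + insurance 62.32 + destination terminal 875.62 + brokerage 182.10 + duty 636.56 + delivery 1787.28 = 11298.84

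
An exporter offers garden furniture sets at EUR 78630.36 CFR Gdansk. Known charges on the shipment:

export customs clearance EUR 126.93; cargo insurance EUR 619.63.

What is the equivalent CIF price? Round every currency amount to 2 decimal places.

Not relevant to the conversion: export clearance — on the seller under both CFR and CIF; already in the CFR price and stays in the CIF price.
From CFR to CIF, the seller additionally bears: insurance.
CIF price = 78630.36 + 619.63 = 79249.99

CIF price: EUR 79249.99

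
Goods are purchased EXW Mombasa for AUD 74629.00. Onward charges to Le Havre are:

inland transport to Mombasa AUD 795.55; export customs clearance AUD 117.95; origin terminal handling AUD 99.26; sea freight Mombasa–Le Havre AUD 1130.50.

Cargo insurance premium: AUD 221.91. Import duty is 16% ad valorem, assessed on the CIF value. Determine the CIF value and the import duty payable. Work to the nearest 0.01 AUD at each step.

CIF = EXW price + pre-shipment costs + freight + insurance
CIF = 74629.00 + 795.55 + 117.95 + 99.26 + 1130.50 + 221.91 = 76994.17
Import duty = 76994.17 × 16% = 12319.07

CIF value: AUD 76994.17; import duty: AUD 12319.07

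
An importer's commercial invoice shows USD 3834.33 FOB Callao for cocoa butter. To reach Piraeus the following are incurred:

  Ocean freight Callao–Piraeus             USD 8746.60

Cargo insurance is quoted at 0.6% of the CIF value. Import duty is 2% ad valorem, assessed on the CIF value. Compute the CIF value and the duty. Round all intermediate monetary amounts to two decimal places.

Let C be the CIF value. C = FOB price + freight + 0.6% × C
C − 0.6% × C = 3834.33 + 8746.60
0.994 × C = 12580.93
C = 12580.93 / 0.994 = 12656.87
Insurance premium = 0.6% × 12656.87 = 75.94
Import duty = 12656.87 × 2% = 253.14

CIF value: USD 12656.87; import duty: USD 253.14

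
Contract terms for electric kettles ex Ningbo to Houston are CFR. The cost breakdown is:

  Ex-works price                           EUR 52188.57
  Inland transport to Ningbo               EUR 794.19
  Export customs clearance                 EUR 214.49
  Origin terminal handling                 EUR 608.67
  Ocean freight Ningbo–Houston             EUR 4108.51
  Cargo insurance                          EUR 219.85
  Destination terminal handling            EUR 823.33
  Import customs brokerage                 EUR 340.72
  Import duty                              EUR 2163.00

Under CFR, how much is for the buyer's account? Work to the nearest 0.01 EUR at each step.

CFR: the seller pays costs through ocean freight to the destination port, but not insurance.
Seller's account: goods 52188.57 + inland to port 794.19 + export clearance 214.49 + origin terminal 608.67 + freight 4108.51 = 57914.43
Buyer's account: insurance 219.85 + destination terminal 823.33 + brokerage 340.72 + duty 2163.00 = 3546.90

Buyer's account: EUR 3546.90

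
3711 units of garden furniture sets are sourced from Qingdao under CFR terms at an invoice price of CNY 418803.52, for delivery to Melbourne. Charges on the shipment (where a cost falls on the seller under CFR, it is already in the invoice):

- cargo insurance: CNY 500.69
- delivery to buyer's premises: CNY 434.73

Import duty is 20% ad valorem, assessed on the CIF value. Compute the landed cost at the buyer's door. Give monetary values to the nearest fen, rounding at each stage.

CFR: the seller pays costs through ocean freight to the destination port, but not insurance.
CIF value = CFR price + insurance = 418803.52 + 500.69 = 419304.21
Import duty = 419304.21 × 20% = 83860.84
Buyer bears: insurance 500.69 + delivery 434.73 + duty 83860.84 = 84796.26
Landed cost = invoice 418803.52 + 84796.26 = 503599.78

Total landed cost: CNY 503599.78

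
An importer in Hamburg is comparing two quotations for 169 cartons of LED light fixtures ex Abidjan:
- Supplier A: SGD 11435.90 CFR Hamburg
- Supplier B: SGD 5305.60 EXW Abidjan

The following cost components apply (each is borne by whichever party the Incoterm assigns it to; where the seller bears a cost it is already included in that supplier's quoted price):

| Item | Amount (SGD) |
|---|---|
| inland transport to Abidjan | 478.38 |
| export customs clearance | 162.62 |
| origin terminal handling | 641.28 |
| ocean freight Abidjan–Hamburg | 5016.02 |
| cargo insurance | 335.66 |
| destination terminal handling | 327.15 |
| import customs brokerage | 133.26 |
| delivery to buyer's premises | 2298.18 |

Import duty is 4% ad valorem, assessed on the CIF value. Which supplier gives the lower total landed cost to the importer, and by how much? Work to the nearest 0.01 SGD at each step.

Supplier A is cheaper by SGD 174.72

Supplier A (CFR):
CIF value = CFR price + insurance = 11435.90 + 335.66 = 11771.56
Import duty = 11771.56 × 4% = 470.86
Buyer bears (A): 335.66 + 327.15 + 133.26 + 2298.18 = 3094.25
Landed cost (A) = invoice 11435.90 + 3094.25 + duty 470.86 = 15001.01
Supplier B (EXW):
CIF value = EXW price + inland to port + export clearance + origin terminal + freight + insurance = 5305.60 + 478.38 + 162.62 + 641.28 + 5016.02 + 335.66 = 11939.56
Import duty = 11939.56 × 4% = 477.58
Buyer bears (B): 478.38 + 162.62 + 641.28 + 5016.02 + 335.66 + 327.15 + 133.26 + 2298.18 = 9392.55
Landed cost (B) = invoice 5305.60 + 9392.55 + duty 477.58 = 15175.73
Difference = |15001.01 − 15175.73| = 174.72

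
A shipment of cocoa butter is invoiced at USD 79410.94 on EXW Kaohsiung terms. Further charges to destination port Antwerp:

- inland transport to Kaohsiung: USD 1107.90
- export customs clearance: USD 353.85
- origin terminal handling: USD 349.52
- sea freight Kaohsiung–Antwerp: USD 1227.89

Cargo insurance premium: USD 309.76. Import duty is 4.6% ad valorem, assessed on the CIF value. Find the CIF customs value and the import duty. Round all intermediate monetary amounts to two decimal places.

CIF value: USD 82759.86; import duty: USD 3806.95

CIF = EXW price + pre-shipment costs + freight + insurance
CIF = 79410.94 + 1107.90 + 353.85 + 349.52 + 1227.89 + 309.76 = 82759.86
Import duty = 82759.86 × 4.6% = 3806.95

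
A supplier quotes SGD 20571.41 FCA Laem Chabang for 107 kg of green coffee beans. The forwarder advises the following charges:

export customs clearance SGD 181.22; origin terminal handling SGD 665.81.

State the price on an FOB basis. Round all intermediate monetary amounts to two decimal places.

Not relevant to the conversion: export clearance — on the seller under both FCA and FOB; already in the FCA price and stays in the FOB price.
From FCA to FOB, the seller additionally bears: origin terminal.
FOB price = 20571.41 + 665.81 = 21237.22

FOB price: SGD 21237.22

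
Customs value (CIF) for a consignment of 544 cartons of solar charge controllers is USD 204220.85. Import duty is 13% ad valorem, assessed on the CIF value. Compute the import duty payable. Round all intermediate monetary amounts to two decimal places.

Import duty = 204220.85 × 13% = 26548.71

Import duty: USD 26548.71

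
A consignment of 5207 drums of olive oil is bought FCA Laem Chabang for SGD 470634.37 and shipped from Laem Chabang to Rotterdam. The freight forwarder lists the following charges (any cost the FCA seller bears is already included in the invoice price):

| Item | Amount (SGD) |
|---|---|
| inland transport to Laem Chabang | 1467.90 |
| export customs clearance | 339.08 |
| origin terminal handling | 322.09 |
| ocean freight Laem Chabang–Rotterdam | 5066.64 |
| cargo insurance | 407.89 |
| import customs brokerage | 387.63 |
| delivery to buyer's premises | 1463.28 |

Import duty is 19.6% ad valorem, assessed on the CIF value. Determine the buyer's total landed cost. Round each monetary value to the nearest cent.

Total landed cost: SGD 571662.37

FCA: the seller delivers export-cleared goods to the carrier; the buyer bears costs from that point.
Already in the invoice (seller's account under FCA): inland to port, export clearance — exclude.
CIF value = FCA price + origin terminal + freight + insurance = 470634.37 + 322.09 + 5066.64 + 407.89 = 476430.99
Import duty = 476430.99 × 19.6% = 93380.47
Buyer bears: origin terminal 322.09 + freight 5066.64 + insurance 407.89 + brokerage 387.63 + delivery 1463.28 + duty 93380.47 = 101028.00
Landed cost = invoice 470634.37 + 101028.00 = 571662.37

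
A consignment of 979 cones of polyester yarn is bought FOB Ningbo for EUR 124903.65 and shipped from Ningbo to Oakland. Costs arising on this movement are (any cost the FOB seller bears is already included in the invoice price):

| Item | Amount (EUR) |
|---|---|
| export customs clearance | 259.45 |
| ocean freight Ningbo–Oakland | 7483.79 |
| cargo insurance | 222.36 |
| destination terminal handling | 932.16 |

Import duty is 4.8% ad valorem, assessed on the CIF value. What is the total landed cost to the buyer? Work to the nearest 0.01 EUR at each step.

Total landed cost: EUR 139907.23

FOB: the seller bears costs until goods are on board at the origin port; the buyer bears freight, insurance and all costs thereafter.
Already in the invoice (seller's account under FOB): export clearance — exclude.
CIF value = FOB price + freight + insurance = 124903.65 + 7483.79 + 222.36 = 132609.80
Import duty = 132609.80 × 4.8% = 6365.27
Buyer bears: freight 7483.79 + insurance 222.36 + destination terminal 932.16 + duty 6365.27 = 15003.58
Landed cost = invoice 124903.65 + 15003.58 = 139907.23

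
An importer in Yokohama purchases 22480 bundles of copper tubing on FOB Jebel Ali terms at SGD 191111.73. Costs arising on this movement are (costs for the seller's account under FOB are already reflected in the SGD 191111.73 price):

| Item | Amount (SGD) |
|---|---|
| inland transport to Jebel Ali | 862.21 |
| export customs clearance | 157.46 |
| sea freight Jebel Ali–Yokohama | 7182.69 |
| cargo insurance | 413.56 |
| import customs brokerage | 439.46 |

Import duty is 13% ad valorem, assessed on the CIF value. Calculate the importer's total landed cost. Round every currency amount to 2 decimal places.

Total landed cost: SGD 224979.48

FOB: the seller bears costs until goods are on board at the origin port; the buyer bears freight, insurance and all costs thereafter.
Already in the invoice (seller's account under FOB): inland to port, export clearance — exclude.
CIF value = FOB price + freight + insurance = 191111.73 + 7182.69 + 413.56 = 198707.98
Import duty = 198707.98 × 13% = 25832.04
Buyer bears: freight 7182.69 + insurance 413.56 + brokerage 439.46 + duty 25832.04 = 33867.75
Landed cost = invoice 191111.73 + 33867.75 = 224979.48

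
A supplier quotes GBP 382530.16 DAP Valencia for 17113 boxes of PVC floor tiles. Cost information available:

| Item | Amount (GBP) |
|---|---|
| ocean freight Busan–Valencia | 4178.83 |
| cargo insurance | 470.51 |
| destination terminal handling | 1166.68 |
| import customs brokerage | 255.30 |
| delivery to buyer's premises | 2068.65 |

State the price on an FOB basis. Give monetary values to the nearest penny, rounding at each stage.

FOB price: GBP 374645.49

Not relevant to the conversion: brokerage — on the buyer under both terms; not part of either seller's price.
From DAP to FOB, the seller no longer bears: freight, insurance, destination terminal, delivery.
FOB price = 382530.16 − 4178.83 − 470.51 − 1166.68 − 2068.65 = 374645.49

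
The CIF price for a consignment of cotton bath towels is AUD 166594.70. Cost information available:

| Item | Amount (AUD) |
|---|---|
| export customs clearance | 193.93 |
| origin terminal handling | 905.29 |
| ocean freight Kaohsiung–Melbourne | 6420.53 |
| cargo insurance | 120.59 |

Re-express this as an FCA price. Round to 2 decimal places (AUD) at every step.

FCA price: AUD 159148.29

Not relevant to the conversion: export clearance — on the seller under both CIF and FCA; already in the CIF price and stays in the FCA price.
From CIF to FCA, the seller no longer bears: origin terminal, freight, insurance.
FCA price = 166594.70 − 905.29 − 6420.53 − 120.59 = 159148.29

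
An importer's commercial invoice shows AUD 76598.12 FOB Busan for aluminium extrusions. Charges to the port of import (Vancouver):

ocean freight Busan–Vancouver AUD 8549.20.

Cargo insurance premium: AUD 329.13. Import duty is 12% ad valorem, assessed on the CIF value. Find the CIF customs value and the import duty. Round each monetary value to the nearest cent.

CIF = FOB price + freight + insurance
CIF = 76598.12 + 8549.20 + 329.13 = 85476.45
Import duty = 85476.45 × 12% = 10257.17

CIF value: AUD 85476.45; import duty: AUD 10257.17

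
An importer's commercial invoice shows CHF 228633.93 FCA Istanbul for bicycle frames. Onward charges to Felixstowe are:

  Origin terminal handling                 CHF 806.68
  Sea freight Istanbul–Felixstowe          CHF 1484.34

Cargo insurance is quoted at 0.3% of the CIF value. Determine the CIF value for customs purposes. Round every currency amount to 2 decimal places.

Let C be the CIF value. C = FCA price + pre-shipment costs + freight + 0.3% × C
C − 0.3% × C = 228633.93 + 806.68 + 1484.34
0.997 × C = 230924.95
C = 230924.95 / 0.997 = 231619.81
Insurance premium = 0.3% × 231619.81 = 694.86

CIF value: CHF 231619.81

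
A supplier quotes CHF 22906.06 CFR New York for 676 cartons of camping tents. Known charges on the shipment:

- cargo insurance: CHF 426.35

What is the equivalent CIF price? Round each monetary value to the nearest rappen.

CIF price: CHF 23332.41

From CFR to CIF, the seller additionally bears: insurance.
CIF price = 22906.06 + 426.35 = 23332.41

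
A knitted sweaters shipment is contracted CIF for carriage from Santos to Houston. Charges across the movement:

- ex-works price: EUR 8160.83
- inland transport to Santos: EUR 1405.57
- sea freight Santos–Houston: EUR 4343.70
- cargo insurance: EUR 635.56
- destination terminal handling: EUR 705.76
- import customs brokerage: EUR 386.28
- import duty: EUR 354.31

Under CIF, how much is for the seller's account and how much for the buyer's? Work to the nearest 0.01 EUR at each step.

CIF: the seller pays costs through ocean freight and marine insurance to the destination port.
Seller's account: goods 8160.83 + inland to port 1405.57 + freight 4343.70 + insurance 635.56 = 14545.66
Buyer's account: destination terminal 705.76 + brokerage 386.28 + duty 354.31 = 1446.35

Seller: EUR 14545.66; buyer: EUR 1446.35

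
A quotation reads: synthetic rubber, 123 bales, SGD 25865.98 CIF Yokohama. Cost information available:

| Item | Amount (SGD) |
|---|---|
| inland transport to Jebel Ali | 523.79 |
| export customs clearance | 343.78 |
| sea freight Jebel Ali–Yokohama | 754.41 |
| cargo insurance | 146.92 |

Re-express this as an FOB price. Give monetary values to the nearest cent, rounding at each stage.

Not relevant to the conversion: export clearance, inland to port — on the seller under both CIF and FOB; already in the CIF price and stays in the FOB price.
From CIF to FOB, the seller no longer bears: freight, insurance.
FOB price = 25865.98 − 754.41 − 146.92 = 24964.65

FOB price: SGD 24964.65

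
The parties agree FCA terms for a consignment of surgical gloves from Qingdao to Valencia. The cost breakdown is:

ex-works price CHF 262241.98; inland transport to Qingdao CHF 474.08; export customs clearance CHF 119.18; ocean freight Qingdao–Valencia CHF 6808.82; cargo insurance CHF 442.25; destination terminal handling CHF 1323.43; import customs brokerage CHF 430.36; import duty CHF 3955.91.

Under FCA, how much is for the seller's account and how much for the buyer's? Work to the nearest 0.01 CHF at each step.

FCA: the seller delivers export-cleared goods to the carrier; the buyer bears costs from that point.
Seller's account: goods 262241.98 + inland to port 474.08 + export clearance 119.18 = 262835.24
Buyer's account: freight 6808.82 + insurance 442.25 + destination terminal 1323.43 + brokerage 430.36 + duty 3955.91 = 12960.77

Seller: CHF 262835.24; buyer: CHF 12960.77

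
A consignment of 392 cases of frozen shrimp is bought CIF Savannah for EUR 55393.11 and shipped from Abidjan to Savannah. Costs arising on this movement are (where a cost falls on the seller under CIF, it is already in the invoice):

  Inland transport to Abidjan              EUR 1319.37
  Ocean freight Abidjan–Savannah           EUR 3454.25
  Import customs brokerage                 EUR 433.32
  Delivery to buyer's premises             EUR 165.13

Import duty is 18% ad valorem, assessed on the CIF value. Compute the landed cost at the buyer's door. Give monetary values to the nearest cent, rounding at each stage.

Total landed cost: EUR 65962.32

CIF: the seller pays costs through ocean freight and marine insurance to the destination port.
Already in the invoice (seller's account under CIF): inland to port, freight — exclude.
The CIF price already equals the CIF value: 55393.11
Import duty = 55393.11 × 18% = 9970.76
Buyer bears: brokerage 433.32 + delivery 165.13 + duty 9970.76 = 10569.21
Landed cost = invoice 55393.11 + 10569.21 = 65962.32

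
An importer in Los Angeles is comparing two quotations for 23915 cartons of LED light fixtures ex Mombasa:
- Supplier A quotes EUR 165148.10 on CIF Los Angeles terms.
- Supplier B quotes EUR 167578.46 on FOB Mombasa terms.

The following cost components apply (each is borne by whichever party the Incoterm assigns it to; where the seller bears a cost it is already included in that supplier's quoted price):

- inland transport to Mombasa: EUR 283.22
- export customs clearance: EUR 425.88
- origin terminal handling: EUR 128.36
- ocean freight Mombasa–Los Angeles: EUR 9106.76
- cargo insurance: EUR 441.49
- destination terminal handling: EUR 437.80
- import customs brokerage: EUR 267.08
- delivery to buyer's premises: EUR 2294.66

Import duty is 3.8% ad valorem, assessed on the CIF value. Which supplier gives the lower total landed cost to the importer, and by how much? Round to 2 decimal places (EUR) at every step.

Supplier A is cheaper by EUR 12433.79

Supplier A (CIF):
The CIF price already equals the CIF value: 165148.10
Import duty = 165148.10 × 3.8% = 6275.63
Buyer bears (A): 437.80 + 267.08 + 2294.66 = 2999.54
Landed cost (A) = invoice 165148.10 + 2999.54 + duty 6275.63 = 174423.27
Supplier B (FOB):
CIF value = FOB price + freight + insurance = 167578.46 + 9106.76 + 441.49 = 177126.71
Import duty = 177126.71 × 3.8% = 6730.81
Buyer bears (B): 9106.76 + 441.49 + 437.80 + 267.08 + 2294.66 = 12547.79
Landed cost (B) = invoice 167578.46 + 12547.79 + duty 6730.81 = 186857.06
Difference = |174423.27 − 186857.06| = 12433.79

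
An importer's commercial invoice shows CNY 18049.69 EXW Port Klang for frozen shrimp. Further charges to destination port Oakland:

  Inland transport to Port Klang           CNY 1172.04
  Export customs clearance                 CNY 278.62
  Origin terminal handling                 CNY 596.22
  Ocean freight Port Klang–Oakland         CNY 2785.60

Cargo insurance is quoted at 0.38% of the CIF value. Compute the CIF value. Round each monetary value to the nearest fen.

CIF value: CNY 22969.45

Let C be the CIF value. C = EXW price + pre-shipment costs + freight + 0.38% × C
C − 0.38% × C = 18049.69 + 1172.04 + 278.62 + 596.22 + 2785.60
0.9962 × C = 22882.17
C = 22882.17 / 0.9962 = 22969.45
Insurance premium = 0.38% × 22969.45 = 87.28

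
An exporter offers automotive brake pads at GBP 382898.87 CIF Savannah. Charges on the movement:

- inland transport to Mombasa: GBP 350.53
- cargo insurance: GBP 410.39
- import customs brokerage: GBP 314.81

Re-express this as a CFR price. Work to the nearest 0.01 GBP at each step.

CFR price: GBP 382488.48

Not relevant to the conversion: inland to port — on the seller under both CIF and CFR; already in the CIF price and stays in the CFR price. brokerage — on the buyer under both terms; not part of either seller's price.
From CIF to CFR, the seller no longer bears: insurance.
CFR price = 382898.87 − 410.39 = 382488.48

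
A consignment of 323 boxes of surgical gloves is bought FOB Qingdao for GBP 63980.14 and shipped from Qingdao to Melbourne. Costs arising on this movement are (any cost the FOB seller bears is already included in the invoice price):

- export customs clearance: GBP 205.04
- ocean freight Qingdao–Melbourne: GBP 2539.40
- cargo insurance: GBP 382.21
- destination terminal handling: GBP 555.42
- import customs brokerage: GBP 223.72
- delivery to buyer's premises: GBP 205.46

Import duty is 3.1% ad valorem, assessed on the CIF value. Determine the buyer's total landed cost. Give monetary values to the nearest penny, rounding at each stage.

Total landed cost: GBP 69960.30

FOB: the seller bears costs until goods are on board at the origin port; the buyer bears freight, insurance and all costs thereafter.
Already in the invoice (seller's account under FOB): export clearance — exclude.
CIF value = FOB price + freight + insurance = 63980.14 + 2539.40 + 382.21 = 66901.75
Import duty = 66901.75 × 3.1% = 2073.95
Buyer bears: freight 2539.40 + insurance 382.21 + destination terminal 555.42 + brokerage 223.72 + delivery 205.46 + duty 2073.95 = 5980.16
Landed cost = invoice 63980.14 + 5980.16 = 69960.30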